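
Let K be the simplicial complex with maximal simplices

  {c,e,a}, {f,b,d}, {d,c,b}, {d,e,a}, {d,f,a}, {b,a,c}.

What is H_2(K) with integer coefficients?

H_2 ≅ 0.

K has 6 vertices, 12 edges, 6 triangles.
rank ∂_2 = 6, rank ∂_3 = 0 ⇒ b_2 = 6 − 6 − 0 = 0. So H_2 ≅ 0.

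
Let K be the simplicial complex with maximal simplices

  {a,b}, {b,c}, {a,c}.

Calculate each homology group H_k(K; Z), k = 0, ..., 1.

H_0 ≅ Z,  H_1 ≅ Z.

We work with the vertex ordering a < b < c. The simplices of K, each written with vertices in increasing order, are:

  0-simplices (3): a, b, c
  1-simplices (3): ab, ac, bc

Hence C_0 ≅ Z^3, C_1 ≅ Z^3.

∂_1: C_1 → C_0 sends each edge [p,q] (with p < q) to q − p. For instance
  ∂ac = c − a.
This gives a 3×3 integer matrix of rank 2; reducing to Smith normal form yields diagonal entries (1,1).

From H_k ≅ ker(∂_k) / im(∂_{k+1}) we obtain:

  H_0: rank C_0 − rank ∂_1 = 3 − 2 = 1, and the invariant factors of ∂_1 are all 1, so H_0 = Z.
  H_1: rank ker ∂_1 − rank ∂_2 = (3 − 2) − 0 = 1, and there is no ∂_2, so H_1 = Z.

As a check, the Euler characteristic is 3 − 3 = 0, which agrees with 1 − 1 = 0.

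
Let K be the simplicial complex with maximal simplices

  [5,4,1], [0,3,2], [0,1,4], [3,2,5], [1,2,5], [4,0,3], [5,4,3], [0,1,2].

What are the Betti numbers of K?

b_0 = 1, b_1 = 0, b_2 = 1.

Take the total order 0 < 1 < 2 < 3 < 4 < 5 on the vertex set. Then K (dimension 2) consists of the simplices:

  0-simplices (6): [0], [1], [2], [3], [4], [5]
  1-simplices (12): [0,1], [0,2], [0,3], [0,4], [1,2], [1,4], [1,5], [2,3], [2,5], [3,4], [3,5], [4,5]
  2-simplices (8): [0,1,2], [0,1,4], [0,2,3], [0,3,4], [1,2,5], [1,4,5], [2,3,5], [3,4,5]

giving chain groups C_0 ≅ Z^6, C_1 ≅ Z^12, C_2 ≅ Z^8.

The boundary map ∂_1: C_1 → C_0 maps an edge to its endpoints' difference, ∂[p,q] = q − p. For instance
  ∂[1,4] = [4] − [1].
The resulting 6×12 matrix has rank 5, and its Smith normal form has invariant factors (1,1,1,1,1).

The boundary map ∂_2: C_2 → C_1 acts by ∂[p,q,r] = [q,r] − [p,r] + [p,q]. For instance
  ∂[0,2,3] = [2,3] − [0,3] + [0,2],
  ∂[1,2,5] = [2,5] − [1,5] + [1,2].
The 12×8 boundary matrix has rank 7 and Smith normal form diag(1,1,1,1,1,1,1).

Reading off H_k = ker ∂_k / im ∂_{k+1}:

  H_0: rank C_0 − rank ∂_1 = 6 − 5 = 1, and the invariant factors of ∂_1 are all 1, so H_0 = Z.
  H_1: rank ker ∂_1 − rank ∂_2 = (12 − 5) − 7 = 0, and the invariant factors of ∂_2 are all 1, so H_1 = 0.
  H_2: rank ker ∂_2 − rank ∂_3 = (8 − 7) − 0 = 1, and there is no ∂_3, so H_2 = Z.

(K is a triangulation of the 2-sphere S^2.)

Hence the Betti numbers are b_0 = 1, b_1 = 0, b_2 = 1.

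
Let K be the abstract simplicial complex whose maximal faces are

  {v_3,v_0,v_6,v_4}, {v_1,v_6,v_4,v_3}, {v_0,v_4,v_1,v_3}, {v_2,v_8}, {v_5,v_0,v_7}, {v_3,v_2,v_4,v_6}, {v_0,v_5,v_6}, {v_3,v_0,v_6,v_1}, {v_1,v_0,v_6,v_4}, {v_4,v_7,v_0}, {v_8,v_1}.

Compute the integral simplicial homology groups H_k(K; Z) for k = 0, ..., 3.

H_0 = Z,  H_1 = Z,  H_2 = 0,  H_3 = Z.

We work with the vertex ordering v_0 < v_1 < v_2 < v_3 < v_4 < v_5 < v_6 < v_7 < v_8. The simplices of K, each written with vertices in increasing order, are:

  0-simplices (9): [v_0], [v_1], [v_2], [v_3], [v_4], [v_5], [v_6], [v_7], [v_8]
  1-simplices (20): (20 of them)
  2-simplices (16): (16 of them)
  3-simplices (6): [v_0,v_1,v_3,v_4], [v_0,v_1,v_3,v_6], [v_0,v_1,v_4,v_6], [v_0,v_3,v_4,v_6], [v_1,v_3,v_4,v_6], [v_2,v_3,v_4,v_6]

Hence C_0 ≅ Z^9, C_1 ≅ Z^20, C_2 ≅ Z^16, C_3 ≅ Z^6.

Boundary ∂_1: C_1 → C_0 maps an edge to its endpoints' difference, ∂[p,q] = q − p. For instance
  ∂[v_4,v_7] = [v_7] − [v_4].
This gives a 9×20 integer matrix of rank 8; reducing to Smith normal form yields diagonal entries (1,1,1,1,1,1,1,1).

∂_2: C_2 → C_1 acts by ∂[p,q,r] = [q,r] − [p,r] + [p,q]. For instance
  ∂[v_0,v_4,v_6] = [v_4,v_6] − [v_0,v_6] + [v_0,v_4],
  ∂[v_1,v_4,v_6] = [v_4,v_6] − [v_1,v_6] + [v_1,v_4].
The 20×16 boundary matrix has rank 11 and Smith normal form diag(1,1,1,1,1,1,1,1,1,1,1).

The boundary map ∂_3: C_3 → C_2 sends each 3-simplex σ to the alternating sum Σ_i (−1)^i (σ with its i-th vertex removed). For instance
  ∂[v_2,v_3,v_4,v_6] = [v_3,v_4,v_6] − [v_2,v_4,v_6] + [v_2,v_3,v_6] − [v_2,v_3,v_4],
  ∂[v_1,v_3,v_4,v_6] = [v_3,v_4,v_6] − [v_1,v_4,v_6] + [v_1,v_3,v_6] − [v_1,v_3,v_4].
The resulting 16×6 matrix has rank 5, and its Smith normal form has invariant factors (1,1,1,1,1).

Computing H_k = (kernel of ∂_k) / (image of ∂_{k+1}):

  H_0: rank C_0 − rank ∂_1 = 9 − 8 = 1, and the invariant factors of ∂_1 are all 1, so H_0 = Z.
  H_1: rank ker ∂_1 − rank ∂_2 = (20 − 8) − 11 = 1, and the invariant factors of ∂_2 are all 1, so H_1 = Z.
  H_2: rank ker ∂_2 − rank ∂_3 = (16 − 11) − 5 = 0, and the invariant factors of ∂_3 are all 1, so H_2 = 0.
  H_3: rank ker ∂_3 − rank ∂_4 = (6 − 5) − 0 = 1, and there is no ∂_4, so H_3 = Z.

As a check, the Euler characteristic is 9 − 20 + 16 − 6 = -1, which agrees with 1 − 1 + 0 − 1 = -1.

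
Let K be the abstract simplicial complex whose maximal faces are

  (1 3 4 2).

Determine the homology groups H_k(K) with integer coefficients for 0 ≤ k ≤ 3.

Take the total order 1 < 2 < 3 < 4 on the vertex set. Then K (dimension 3) consists of the simplices:

  0-simplices (4): [1], [2], [3], [4]
  1-simplices (6): [1,2], [1,3], [1,4], [2,3], [2,4], [3,4]
  2-simplices (4): [1,2,3], [1,2,4], [1,3,4], [2,3,4]
  3-simplices (1): [1,2,3,4]

giving chain groups C_0 ≅ Z^4, C_1 ≅ Z^6, C_2 ≅ Z^4, C_3 ≅ Z^1.

∂_1: C_1 → C_0 is given by ∂[p,q] = [q] − [p].
The resulting 4×6 matrix has rank 3, and its Smith normal form has invariant factors (1,1,1).

The boundary map ∂_2: C_2 → C_1 sends each 2-simplex [p,q,r] to [q,r] − [p,r] + [p,q]. For instance
  ∂[1,2,4] = [2,4] − [1,4] + [1,2],
  ∂[1,3,4] = [3,4] − [1,4] + [1,3].
The 6×4 boundary matrix has rank 3 and Smith normal form diag(1,1,1).

∂_3: C_3 → C_2 sends each 3-simplex σ to the alternating sum Σ_i (−1)^i (σ with its i-th vertex removed). For instance
  ∂[1,2,3,4] = [2,3,4] − [1,3,4] + [1,2,4] − [1,2,3].
The resulting 4×1 matrix has rank 1, and its Smith normal form has invariant factors (1).

Now H_k = ker ∂_k / im ∂_{k+1}, so:

  H_0: rank C_0 − rank ∂_1 = 4 − 3 = 1, and the invariant factors of ∂_1 are all 1, so H_0 ≅ Z.
  H_1: rank ker ∂_1 − rank ∂_2 = (6 − 3) − 3 = 0, and the invariant factors of ∂_2 are all 1, so H_1 ≅ 0.
  H_2: rank ker ∂_2 − rank ∂_3 = (4 − 3) − 1 = 0, and the invariant factors of ∂_3 are all 1, so H_2 ≅ 0.
  H_3: rank ker ∂_3 − rank ∂_4 = (1 − 1) − 0 = 0, and there is no ∂_4, so H_3 ≅ 0.

H_0 = Z,  H_1 = 0,  H_2 = 0,  H_3 = 0.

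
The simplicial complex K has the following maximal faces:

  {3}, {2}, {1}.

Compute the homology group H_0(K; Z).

Take the total order 1 < 2 < 3 on the vertex set. Then K (dimension 0) consists of the simplices:

  0-simplices (3): [1], [2], [3]

giving chain groups C_0 ≅ Z^3.

Reading off H_k = ker ∂_k / im ∂_{k+1}:

  H_0: rank C_0 − rank ∂_1 = 3 − 0 = 3, and there is no ∂_1, so H_0 ≅ Z^3.

H_0 ≅ Z^3.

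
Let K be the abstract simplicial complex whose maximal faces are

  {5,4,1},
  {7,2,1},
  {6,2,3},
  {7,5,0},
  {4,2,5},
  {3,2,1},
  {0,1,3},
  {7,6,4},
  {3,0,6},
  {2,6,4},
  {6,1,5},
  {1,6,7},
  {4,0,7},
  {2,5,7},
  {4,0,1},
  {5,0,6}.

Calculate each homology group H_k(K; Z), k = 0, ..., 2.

H_0 ≅ Z,  H_1 ≅ Z^2,  H_2 ≅ Z.

Fix the vertex order 0 < 1 < 2 < 3 < 4 < 5 < 6 < 7 and write every simplex with vertices in increasing order. Then dim K = 2 and the simplices of K are:

  0-simplices (8): [0], [1], [2], [3], [4], [5], [6], [7]
  1-simplices (24): (24 of them)
  2-simplices (16): [0,1,3], [0,1,4], [0,3,6], [0,4,7], [0,5,6], [0,5,7], [1,2,3], [1,2,7], [1,4,5], [1,5,6], [1,6,7], [2,3,6], [2,4,5], [2,4,6], [2,5,7], [4,6,7]

so the chain groups are C_0 ≅ Z^8, C_1 ≅ Z^24, C_2 ≅ Z^16.

∂_1: C_1 → C_0 maps an edge to its endpoints' difference, ∂[p,q] = q − p. For instance
  ∂[1,3] = [3] − [1].
As a 8×24 matrix over Z this has rank 7, with invariant factors (1,1,1,1,1,1,1).

Boundary ∂_2: C_2 → C_1 acts by ∂[p,q,r] = [q,r] − [p,r] + [p,q]. For instance
  ∂[0,5,7] = [5,7] − [0,7] + [0,5],
  ∂[0,1,3] = [1,3] − [0,3] + [0,1].
As a 24×16 matrix over Z this has rank 15, with invariant factors (1,1,1,1,1,1,1,1,1,1,1,1,1,1,1).

Now H_k = ker ∂_k / im ∂_{k+1}, so:

  H_0: rank C_0 − rank ∂_1 = 8 − 7 = 1, and the invariant factors of ∂_1 are all 1, so H_0 = Z.
  H_1: rank ker ∂_1 − rank ∂_2 = (24 − 7) − 15 = 2, and the invariant factors of ∂_2 are all 1, so H_1 = Z^2.
  H_2: rank ker ∂_2 − rank ∂_3 = (16 − 15) − 0 = 1, and there is no ∂_3, so H_2 = Z.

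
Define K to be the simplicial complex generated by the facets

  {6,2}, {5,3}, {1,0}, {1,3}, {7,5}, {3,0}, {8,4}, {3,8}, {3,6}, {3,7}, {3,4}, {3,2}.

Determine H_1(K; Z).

K has 9 vertices, 12 edges.
rank ∂_1 = 8, rank ∂_2 = 0 ⇒ b_1 = 12 − 8 − 0 = 4. So H_1 = Z^4.

H_1 ≅ Z^4.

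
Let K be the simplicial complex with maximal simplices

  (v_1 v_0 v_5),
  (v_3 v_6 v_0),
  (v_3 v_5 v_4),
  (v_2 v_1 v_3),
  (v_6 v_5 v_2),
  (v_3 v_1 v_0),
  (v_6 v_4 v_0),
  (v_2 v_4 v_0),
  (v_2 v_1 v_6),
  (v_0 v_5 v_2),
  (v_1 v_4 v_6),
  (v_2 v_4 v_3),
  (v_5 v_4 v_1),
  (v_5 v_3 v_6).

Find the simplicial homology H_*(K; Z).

H_0 ≅ Z,  H_1 ≅ Z^2,  H_2 ≅ Z.

We work with the vertex ordering v_0 < v_1 < v_2 < v_3 < v_4 < v_5 < v_6. The simplices of K, each written with vertices in increasing order, are:

  0-simplices (7): [v_0], [v_1], [v_2], [v_3], [v_4], [v_5], [v_6]
  1-simplices (21): (21 of them)
  2-simplices (14): (14 of them)

Hence C_0 ≅ Z^7, C_1 ≅ Z^21, C_2 ≅ Z^14.

The boundary map ∂_1: C_1 → C_0 sends each edge [p,q] (with p < q) to q − p.
The resulting 7×21 matrix has rank 6, and its Smith normal form has invariant factors (1,1,1,1,1,1).

∂_2: C_2 → C_1 maps a triangle to the signed sum of its edges. For instance
  ∂[v_1,v_2,v_6] = [v_2,v_6] − [v_1,v_6] + [v_1,v_2],
  ∂[v_0,v_2,v_4] = [v_2,v_4] − [v_0,v_4] + [v_0,v_2].
The resulting 21×14 matrix has rank 13, and its Smith normal form has invariant factors (1,1,1,1,1,1,1,1,1,1,1,1,1).

Now H_k = ker ∂_k / im ∂_{k+1}, so:

  H_0: rank C_0 − rank ∂_1 = 7 − 6 = 1, and the invariant factors of ∂_1 are all 1, so H_0 = Z.
  H_1: rank ker ∂_1 − rank ∂_2 = (21 − 6) − 13 = 2, and the invariant factors of ∂_2 are all 1, so H_1 = Z^2.
  H_2: rank ker ∂_2 − rank ∂_3 = (14 − 13) − 0 = 1, and there is no ∂_3, so H_2 = Z.

(K is a triangulation of the torus T^2.)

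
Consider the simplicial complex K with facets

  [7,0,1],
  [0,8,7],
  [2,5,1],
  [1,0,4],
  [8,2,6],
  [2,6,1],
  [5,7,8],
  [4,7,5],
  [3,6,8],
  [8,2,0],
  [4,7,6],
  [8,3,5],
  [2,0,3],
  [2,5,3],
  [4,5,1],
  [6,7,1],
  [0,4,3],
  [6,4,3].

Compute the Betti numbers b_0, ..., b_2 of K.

b_0 = 1, b_1 = 1, b_2 = 0.

Take the total order 0 < 1 < 2 < 3 < 4 < 5 < 6 < 7 < 8 on the vertex set. Then K (dimension 2) consists of the simplices:

  0-simplices (9): [0], [1], [2], [3], [4], [5], [6], [7], [8]
  1-simplices (27): (27 of them)
  2-simplices (18): [0,1,4], [0,1,7], [0,2,3], [0,2,8], [0,3,4], [0,7,8], [1,2,5], [1,2,6], [1,4,5], [1,6,7], [2,3,5], [2,6,8], [3,4,6], [3,5,8], [3,6,8], [4,5,7], [4,6,7], [5,7,8]

Hence C_0 ≅ Z^9, C_1 ≅ Z^27, C_2 ≅ Z^18.

The boundary map ∂_1: C_1 → C_0 sends each edge [p,q] (with p < q) to q − p. For instance
  ∂[7,8] = [8] − [7].
As a 9×27 matrix over Z this has rank 8, with invariant factors (1,1,1,1,1,1,1,1).

Boundary ∂_2: C_2 → C_1 maps a triangle to the signed sum of its edges. For instance
  ∂[0,2,3] = [2,3] − [0,3] + [0,2],
  ∂[0,1,7] = [1,7] − [0,7] + [0,1].
As a 27×18 matrix over Z this has rank 18, with invariant factors (1,1,1,1,1,1,1,1,1,1,1,1,1,1,1,1,1,2).

Reading off H_k = ker ∂_k / im ∂_{k+1}:

  H_0: rank C_0 − rank ∂_1 = 9 − 8 = 1, and the invariant factors of ∂_1 are all 1, so H_0 ≅ Z.
  H_1: rank ker ∂_1 − rank ∂_2 = (27 − 8) − 18 = 1, and ∂_2 has invariant factor 2 > 1, so H_1 ≅ Z ⊕ Z/2.
  H_2: rank ker ∂_2 − rank ∂_3 = (18 − 18) − 0 = 0, and there is no ∂_3, so H_2 ≅ 0.

Hence the Betti numbers are b_0 = 1, b_1 = 1, b_2 = 0.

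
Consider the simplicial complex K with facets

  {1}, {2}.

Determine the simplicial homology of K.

H_0 = Z^2.

We work with the vertex ordering 1 < 2. The simplices of K, each written with vertices in increasing order, are:

  0-simplices (2): [1], [2]

so the chain groups are C_0 ≅ Z^2.

Now H_k = ker ∂_k / im ∂_{k+1}, so:

  H_0: rank C_0 − rank ∂_1 = 2 − 0 = 2, and there is no ∂_1, so H_0 ≅ Z^2.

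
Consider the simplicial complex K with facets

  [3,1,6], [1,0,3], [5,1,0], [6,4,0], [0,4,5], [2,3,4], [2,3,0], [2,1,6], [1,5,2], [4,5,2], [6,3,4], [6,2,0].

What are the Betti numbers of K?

b_0 = 1, b_1 = 0, b_2 = 0.

We work with the vertex ordering 0 < 1 < 2 < 3 < 4 < 5 < 6. The simplices of K, each written with vertices in increasing order, are:

  0-simplices (7): [0], [1], [2], [3], [4], [5], [6]
  1-simplices (18): [0,1], [0,2], [0,3], [0,4], [0,5], [0,6], [1,2], [1,3], [1,5], [1,6], [2,3], [2,4], [2,5], [2,6], [3,4], [3,6], [4,5], [4,6]
  2-simplices (12): [0,1,3], [0,1,5], [0,2,3], [0,2,6], [0,4,5], [0,4,6], [1,2,5], [1,2,6], [1,3,6], [2,3,4], [2,4,5], [3,4,6]

so the chain groups are C_0 ≅ Z^7, C_1 ≅ Z^18, C_2 ≅ Z^12.

∂_1: C_1 → C_0 is given by ∂[p,q] = [q] − [p]. For instance
  ∂[1,6] = [6] − [1].
The 7×18 boundary matrix has rank 6 and Smith normal form diag(1,1,1,1,1,1).

Boundary ∂_2: C_2 → C_1 acts by ∂[p,q,r] = [q,r] − [p,r] + [p,q]. For instance
  ∂[0,4,6] = [4,6] − [0,6] + [0,4],
  ∂[1,2,6] = [2,6] − [1,6] + [1,2].
The 18×12 boundary matrix has rank 12 and Smith normal form diag(1,1,1,1,1,1,1,1,1,1,1,2).

Now H_k = ker ∂_k / im ∂_{k+1}, so:

  H_0: rank C_0 − rank ∂_1 = 7 − 6 = 1, and the invariant factors of ∂_1 are all 1, so H_0 ≅ Z.
  H_1: rank ker ∂_1 − rank ∂_2 = (18 − 6) − 12 = 0, and ∂_2 has invariant factor 2 > 1, so H_1 ≅ Z/2.
  H_2: rank ker ∂_2 − rank ∂_3 = (12 − 12) − 0 = 0, and there is no ∂_3, so H_2 ≅ 0.

Hence the Betti numbers are b_0 = 1, b_1 = 0, b_2 = 0.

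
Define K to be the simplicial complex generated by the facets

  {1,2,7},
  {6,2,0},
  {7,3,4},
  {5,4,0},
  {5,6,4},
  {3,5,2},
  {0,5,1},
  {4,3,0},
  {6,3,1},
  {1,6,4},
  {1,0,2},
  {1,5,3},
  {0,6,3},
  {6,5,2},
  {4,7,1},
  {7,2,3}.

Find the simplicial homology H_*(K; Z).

Fix the vertex order 0 < 1 < 2 < 3 < 4 < 5 < 6 < 7 and write every simplex with vertices in increasing order. Then dim K = 2 and the simplices of K are:

  0-simplices (8): [0], [1], [2], [3], [4], [5], [6], [7]
  1-simplices (24): (24 of them)
  2-simplices (16): [0,1,2], [0,1,5], [0,2,6], [0,3,4], [0,3,6], [0,4,5], [1,2,7], [1,3,5], [1,3,6], [1,4,6], [1,4,7], [2,3,5], [2,3,7], [2,5,6], [3,4,7], [4,5,6]

Hence C_0 ≅ Z^8, C_1 ≅ Z^24, C_2 ≅ Z^16.

∂_1: C_1 → C_0 is given by ∂[p,q] = [q] − [p]. For instance
  ∂[2,6] = [6] − [2].
The resulting 8×24 matrix has rank 7, and its Smith normal form has invariant factors (1,1,1,1,1,1,1).

The boundary map ∂_2: C_2 → C_1 maps a triangle to the signed sum of its edges. For instance
  ∂[1,4,6] = [4,6] − [1,6] + [1,4],
  ∂[0,4,5] = [4,5] − [0,5] + [0,4].
As a 24×16 matrix over Z this has rank 15, with invariant factors (1,1,1,1,1,1,1,1,1,1,1,1,1,1,1).

Reading off H_k = ker ∂_k / im ∂_{k+1}:

  H_0: rank C_0 − rank ∂_1 = 8 − 7 = 1, and the invariant factors of ∂_1 are all 1, so H_0 = Z.
  H_1: rank ker ∂_1 − rank ∂_2 = (24 − 7) − 15 = 2, and the invariant factors of ∂_2 are all 1, so H_1 = Z^2.
  H_2: rank ker ∂_2 − rank ∂_3 = (16 − 15) − 0 = 1, and there is no ∂_3, so H_2 = Z.

H_0 ≅ Z,  H_1 ≅ Z^2,  H_2 ≅ Z.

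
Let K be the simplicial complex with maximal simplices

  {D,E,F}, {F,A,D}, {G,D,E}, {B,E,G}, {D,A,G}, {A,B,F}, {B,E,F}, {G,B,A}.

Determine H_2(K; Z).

H_2 ≅ Z.

We work with the vertex ordering A < B < D < E < F < G. The simplices of K, each written with vertices in increasing order, are:

  0-simplices (6): A, B, D, E, F, G
  1-simplices (12): AB, AD, AF, AG, BE, BF, BG, DE, DF, DG, EF, EG
  2-simplices (8): ABF, ABG, ADF, ADG, BEF, BEG, DEF, DEG

so the chain groups are C_0 ≅ Z^6, C_1 ≅ Z^12, C_2 ≅ Z^8.

The boundary map ∂_1: C_1 → C_0 maps an edge to its endpoints' difference, ∂[p,q] = q − p. For instance
  ∂EF = F − E.
The 6×12 boundary matrix has rank 5 and Smith normal form diag(1,1,1,1,1).

∂_2: C_2 → C_1 sends each 2-simplex [p,q,r] to [q,r] − [p,r] + [p,q]. For instance
  ∂ADG = DG − AG + AD,
  ∂ABG = BG − AG + AB.
This gives a 12×8 integer matrix of rank 7; reducing to Smith normal form yields diagonal entries (1,1,1,1,1,1,1).

Now H_k = ker ∂_k / im ∂_{k+1}, so:

  H_2: rank ker ∂_2 − rank ∂_3 = (8 − 7) − 0 = 1, and there is no ∂_3, so H_2 ≅ Z.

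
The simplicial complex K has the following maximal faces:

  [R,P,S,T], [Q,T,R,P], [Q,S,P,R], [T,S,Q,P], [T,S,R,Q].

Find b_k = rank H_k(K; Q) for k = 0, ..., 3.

K has 5 vertices, 10 edges, 10 triangles, 5 3-simplices.
rank ∂_0 = 0, rank ∂_1 = 4 ⇒ b_0 = 5 − 0 − 4 = 1; all invariant factors of ∂_1 are 1 so no torsion. So H_0 = Z.
rank ∂_1 = 4, rank ∂_2 = 6 ⇒ b_1 = 10 − 4 − 6 = 0; all invariant factors of ∂_2 are 1 so no torsion. So H_1 = 0.
rank ∂_2 = 6, rank ∂_3 = 4 ⇒ b_2 = 10 − 6 − 4 = 0; all invariant factors of ∂_3 are 1 so no torsion. So H_2 = 0.
rank ∂_3 = 4, rank ∂_4 = 0 ⇒ b_3 = 5 − 4 − 0 = 1. So H_3 = Z.

b_0 = 1, b_1 = 0, b_2 = 0, b_3 = 1.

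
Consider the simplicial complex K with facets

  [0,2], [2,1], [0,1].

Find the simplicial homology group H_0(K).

We work with the vertex ordering 0 < 1 < 2. The simplices of K, each written with vertices in increasing order, are:

  0-simplices (3): [0], [1], [2]
  1-simplices (3): [0,1], [0,2], [1,2]

giving chain groups C_0 ≅ Z^3, C_1 ≅ Z^3.

Boundary ∂_1: C_1 → C_0 is given by ∂[p,q] = [q] − [p].
This gives a 3×3 integer matrix of rank 2; reducing to Smith normal form yields diagonal entries (1,1).

From H_k ≅ ker(∂_k) / im(∂_{k+1}) we obtain:

  H_0: rank C_0 − rank ∂_1 = 3 − 2 = 1, and the invariant factors of ∂_1 are all 1, so H_0 = Z.

H_0 ≅ Z.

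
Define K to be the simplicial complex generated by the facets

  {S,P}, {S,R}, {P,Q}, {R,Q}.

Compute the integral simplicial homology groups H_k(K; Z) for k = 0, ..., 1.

H_0 ≅ Z,  H_1 ≅ Z.

Order the vertices as P < Q < R < S. Listing each simplex with vertices in this order, K has dimension 1 with simplices:

  0-simplices (4): P, Q, R, S
  1-simplices (4): PQ, PS, QR, RS

so the chain groups are C_0 ≅ Z^4, C_1 ≅ Z^4.

∂_1: C_1 → C_0 sends each edge [p,q] (with p < q) to q − p.
As a 4×4 matrix over Z this has rank 3, with invariant factors (1,1,1).

From H_k ≅ ker(∂_k) / im(∂_{k+1}) we obtain:

  H_0: rank C_0 − rank ∂_1 = 4 − 3 = 1, and the invariant factors of ∂_1 are all 1, so H_0 = Z.
  H_1: rank ker ∂_1 − rank ∂_2 = (4 − 3) − 0 = 1, and there is no ∂_2, so H_1 = Z.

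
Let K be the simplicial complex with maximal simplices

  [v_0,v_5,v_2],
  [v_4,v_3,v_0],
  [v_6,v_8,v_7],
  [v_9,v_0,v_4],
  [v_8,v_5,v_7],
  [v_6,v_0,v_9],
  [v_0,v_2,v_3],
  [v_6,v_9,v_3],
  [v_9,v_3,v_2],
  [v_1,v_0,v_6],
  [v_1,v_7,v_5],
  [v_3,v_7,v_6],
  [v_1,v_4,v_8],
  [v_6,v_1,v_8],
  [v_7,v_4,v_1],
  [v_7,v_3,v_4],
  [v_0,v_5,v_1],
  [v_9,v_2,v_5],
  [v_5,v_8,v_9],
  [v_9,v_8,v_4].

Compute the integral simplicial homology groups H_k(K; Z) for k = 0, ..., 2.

Take the total order v_0 < v_1 < v_2 < v_3 < v_4 < v_5 < v_6 < v_7 < v_8 < v_9 on the vertex set. Then K (dimension 2) consists of the simplices:

  0-simplices (10): [v_0], [v_1], [v_2], [v_3], [v_4], [v_5], [v_6], [v_7], [v_8], [v_9]
  1-simplices (30): (30 of them)
  2-simplices (20): (20 of them)

giving chain groups C_0 ≅ Z^10, C_1 ≅ Z^30, C_2 ≅ Z^20.

The boundary map ∂_1: C_1 → C_0 maps an edge to its endpoints' difference, ∂[p,q] = q − p.
As a 10×30 matrix over Z this has rank 9, with invariant factors (1,1,1,1,1,1,1,1,1).

∂_2: C_2 → C_1 maps a triangle to the signed sum of its edges. For instance
  ∂[v_0,v_2,v_5] = [v_2,v_5] − [v_0,v_5] + [v_0,v_2],
  ∂[v_0,v_4,v_9] = [v_4,v_9] − [v_0,v_9] + [v_0,v_4].
The 30×20 boundary matrix has rank 20 and Smith normal form diag(1,1,1,1,1,1,1,1,1,1,1,1,1,1,1,1,1,1,1,2).

Computing H_k = (kernel of ∂_k) / (image of ∂_{k+1}):

  H_0: rank C_0 − rank ∂_1 = 10 − 9 = 1, and the invariant factors of ∂_1 are all 1, so H_0 = Z.
  H_1: rank ker ∂_1 − rank ∂_2 = (30 − 9) − 20 = 1, and ∂_2 has invariant factor 2 > 1, so H_1 = Z ⊕ Z/2.
  H_2: rank ker ∂_2 − rank ∂_3 = (20 − 20) − 0 = 0, and there is no ∂_3, so H_2 = 0.

H_0 ≅ Z,  H_1 ≅ Z ⊕ Z/2,  H_2 = 0.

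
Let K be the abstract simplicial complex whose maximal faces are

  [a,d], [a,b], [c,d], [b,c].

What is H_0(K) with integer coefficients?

H_0 = Z.

Order the vertices as a < b < c < d. Listing each simplex with vertices in this order, K has dimension 1 with simplices:

  0-simplices (4): a, b, c, d
  1-simplices (4): ab, ad, bc, cd

Hence C_0 ≅ Z^4, C_1 ≅ Z^4.

Boundary ∂_1: C_1 → C_0 sends each edge [p,q] (with p < q) to q − p. For instance
  ∂ab = b − a.
This gives a 4×4 integer matrix of rank 3; reducing to Smith normal form yields diagonal entries (1,1,1).

Now H_k = ker ∂_k / im ∂_{k+1}, so:

  H_0: rank C_0 − rank ∂_1 = 4 − 3 = 1, and the invariant factors of ∂_1 are all 1, so H_0 = Z.

(K is a triangulation of the circle S^1.)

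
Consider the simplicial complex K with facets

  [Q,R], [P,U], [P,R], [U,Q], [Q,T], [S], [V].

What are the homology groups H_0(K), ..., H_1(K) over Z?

H_0 = Z^3,  H_1 = Z.

Take the total order P < Q < R < S < T < U < V on the vertex set. Then K (dimension 1) consists of the simplices:

  0-simplices (7): P, Q, R, S, T, U, V
  1-simplices (5): PR, PU, QR, QT, QU

Hence C_0 ≅ Z^7, C_1 ≅ Z^5.

The boundary map ∂_1: C_1 → C_0 maps an edge to its endpoints' difference, ∂[p,q] = q − p.
This gives a 7×5 integer matrix of rank 4; reducing to Smith normal form yields diagonal entries (1,1,1,1).

From H_k ≅ ker(∂_k) / im(∂_{k+1}) we obtain:

  H_0: rank C_0 − rank ∂_1 = 7 − 4 = 3, and the invariant factors of ∂_1 are all 1, so H_0 = Z^3.
  H_1: rank ker ∂_1 − rank ∂_2 = (5 − 4) − 0 = 1, and there is no ∂_2, so H_1 = Z.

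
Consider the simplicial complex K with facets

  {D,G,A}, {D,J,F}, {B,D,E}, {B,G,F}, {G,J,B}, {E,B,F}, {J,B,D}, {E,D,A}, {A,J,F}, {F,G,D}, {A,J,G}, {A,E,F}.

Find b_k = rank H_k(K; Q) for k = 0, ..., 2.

Take the total order A < B < D < E < F < G < J on the vertex set. Then K (dimension 2) consists of the simplices:

  0-simplices (7): A, B, D, E, F, G, J
  1-simplices (18): AD, AE, AF, AG, AJ, BD, BE, BF, BG, BJ, DE, DF, DG, DJ, EF, FG, FJ, GJ
  2-simplices (12): ADE, ADG, AEF, AFJ, AGJ, BDE, BDJ, BEF, BFG, BGJ, DFG, DFJ

giving chain groups C_0 ≅ Z^7, C_1 ≅ Z^18, C_2 ≅ Z^12.

The boundary map ∂_1: C_1 → C_0 is given by ∂[p,q] = [q] − [p]. For instance
  ∂BJ = J − B.
The 7×18 boundary matrix has rank 6 and Smith normal form diag(1,1,1,1,1,1).

Boundary ∂_2: C_2 → C_1 sends each 2-simplex [p,q,r] to [q,r] − [p,r] + [p,q]. For instance
  ∂BEF = EF − BF + BE,
  ∂DFJ = FJ − DJ + DF.
The resulting 18×12 matrix has rank 12, and its Smith normal form has invariant factors (1,1,1,1,1,1,1,1,1,1,1,2).

Reading off H_k = ker ∂_k / im ∂_{k+1}:

  H_0: rank C_0 − rank ∂_1 = 7 − 6 = 1, and the invariant factors of ∂_1 are all 1, so H_0 = Z.
  H_1: rank ker ∂_1 − rank ∂_2 = (18 − 6) − 12 = 0, and ∂_2 has invariant factor 2 > 1, so H_1 = Z/2Z.
  H_2: rank ker ∂_2 − rank ∂_3 = (12 − 12) − 0 = 0, and there is no ∂_3, so H_2 = 0.

As a check, the Euler characteristic is 7 − 18 + 12 = 1, which agrees with 1 − 0 + 0 = 1.

Hence the Betti numbers are b_0 = 1, b_1 = 0, b_2 = 0.

b_0 = 1, b_1 = 0, b_2 = 0.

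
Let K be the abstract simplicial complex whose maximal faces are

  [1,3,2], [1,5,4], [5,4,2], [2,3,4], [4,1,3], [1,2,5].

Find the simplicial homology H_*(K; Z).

K has 5 vertices, 9 edges, 6 triangles.
rank ∂_0 = 0, rank ∂_1 = 4 ⇒ b_0 = 5 − 0 − 4 = 1; all invariant factors of ∂_1 are 1 so no torsion. So H_0 ≅ Z.
rank ∂_1 = 4, rank ∂_2 = 5 ⇒ b_1 = 9 − 4 − 5 = 0; all invariant factors of ∂_2 are 1 so no torsion. So H_1 ≅ 0.
rank ∂_2 = 5, rank ∂_3 = 0 ⇒ b_2 = 6 − 5 − 0 = 1. So H_2 ≅ Z.

H_0 ≅ Z,  H_1 = 0,  H_2 ≅ Z.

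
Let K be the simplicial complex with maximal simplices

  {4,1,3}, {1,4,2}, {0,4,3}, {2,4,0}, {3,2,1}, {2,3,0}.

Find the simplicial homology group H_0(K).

Fix the vertex order 0 < 1 < 2 < 3 < 4 and write every simplex with vertices in increasing order. Then dim K = 2 and the simplices of K are:

  0-simplices (5): [0], [1], [2], [3], [4]
  1-simplices (9): [0,2], [0,3], [0,4], [1,2], [1,3], [1,4], [2,3], [2,4], [3,4]
  2-simplices (6): [0,2,3], [0,2,4], [0,3,4], [1,2,3], [1,2,4], [1,3,4]

giving chain groups C_0 ≅ Z^5, C_1 ≅ Z^9, C_2 ≅ Z^6.

∂_1: C_1 → C_0 maps an edge to its endpoints' difference, ∂[p,q] = q − p.
The resulting 5×9 matrix has rank 4, and its Smith normal form has invariant factors (1,1,1,1).

Boundary ∂_2: C_2 → C_1 acts by ∂[p,q,r] = [q,r] − [p,r] + [p,q]. For instance
  ∂[1,2,3] = [2,3] − [1,3] + [1,2],
  ∂[0,2,3] = [2,3] − [0,3] + [0,2].
As a 9×6 matrix over Z this has rank 5, with invariant factors (1,1,1,1,1).

Now H_k = ker ∂_k / im ∂_{k+1}, so:

  H_0: rank C_0 − rank ∂_1 = 5 − 4 = 1, and the invariant factors of ∂_1 are all 1, so H_0 ≅ Z.

H_0 ≅ Z.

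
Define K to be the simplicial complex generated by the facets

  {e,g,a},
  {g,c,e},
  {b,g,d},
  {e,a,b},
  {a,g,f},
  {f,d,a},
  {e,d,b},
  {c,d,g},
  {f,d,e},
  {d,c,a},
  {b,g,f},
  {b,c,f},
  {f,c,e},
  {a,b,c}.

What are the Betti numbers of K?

We work with the vertex ordering a < b < c < d < e < f < g. The simplices of K, each written with vertices in increasing order, are:

  0-simplices (7): a, b, c, d, e, f, g
  1-simplices (21): ab, ac, ad, ae, af, ag, bc, bd, be, bf, bg, cd, ce, cf, cg, de, df, dg, ef, eg, fg
  2-simplices (14): abc, abe, acd, adf, aeg, afg, bcf, bde, bdg, bfg, cdg, cef, ceg, def

Hence C_0 ≅ Z^7, C_1 ≅ Z^21, C_2 ≅ Z^14.

∂_1: C_1 → C_0 sends each edge [p,q] (with p < q) to q − p. For instance
  ∂cg = g − c.
The 7×21 boundary matrix has rank 6 and Smith normal form diag(1,1,1,1,1,1).

The boundary map ∂_2: C_2 → C_1 acts by ∂[p,q,r] = [q,r] − [p,r] + [p,q]. For instance
  ∂bde = de − be + bd,
  ∂afg = fg − ag + af.
The resulting 21×14 matrix has rank 13, and its Smith normal form has invariant factors (1,1,1,1,1,1,1,1,1,1,1,1,1).

Computing H_k = (kernel of ∂_k) / (image of ∂_{k+1}):

  H_0: rank C_0 − rank ∂_1 = 7 − 6 = 1, and the invariant factors of ∂_1 are all 1, so H_0 = Z.
  H_1: rank ker ∂_1 − rank ∂_2 = (21 − 6) − 13 = 2, and the invariant factors of ∂_2 are all 1, so H_1 = Z^2.
  H_2: rank ker ∂_2 − rank ∂_3 = (14 − 13) − 0 = 1, and there is no ∂_3, so H_2 = Z.

As a check, the Euler characteristic is 7 − 21 + 14 = 0, which agrees with 1 − 2 + 1 = 0.

Hence the Betti numbers are b_0 = 1, b_1 = 2, b_2 = 1.

b_0 = 1, b_1 = 2, b_2 = 1.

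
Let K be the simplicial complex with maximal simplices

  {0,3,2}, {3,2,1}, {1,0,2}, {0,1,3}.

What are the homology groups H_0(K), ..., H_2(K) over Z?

Order the vertices as 0 < 1 < 2 < 3. Listing each simplex with vertices in this order, K has dimension 2 with simplices:

  0-simplices (4): [0], [1], [2], [3]
  1-simplices (6): [0,1], [0,2], [0,3], [1,2], [1,3], [2,3]
  2-simplices (4): [0,1,2], [0,1,3], [0,2,3], [1,2,3]

Hence C_0 ≅ Z^4, C_1 ≅ Z^6, C_2 ≅ Z^4.

The boundary map ∂_1: C_1 → C_0 is given by ∂[p,q] = [q] − [p]. For instance
  ∂[1,3] = [3] − [1].
The 4×6 boundary matrix has rank 3 and Smith normal form diag(1,1,1).

The boundary map ∂_2: C_2 → C_1 maps a triangle to the signed sum of its edges. For instance
  ∂[1,2,3] = [2,3] − [1,3] + [1,2],
  ∂[0,1,3] = [1,3] − [0,3] + [0,1].
This gives a 6×4 integer matrix of rank 3; reducing to Smith normal form yields diagonal entries (1,1,1).

From H_k ≅ ker(∂_k) / im(∂_{k+1}) we obtain:

  H_0: rank C_0 − rank ∂_1 = 4 − 3 = 1, and the invariant factors of ∂_1 are all 1, so H_0 = Z.
  H_1: rank ker ∂_1 − rank ∂_2 = (6 − 3) − 3 = 0, and the invariant factors of ∂_2 are all 1, so H_1 = 0.
  H_2: rank ker ∂_2 − rank ∂_3 = (4 − 3) − 0 = 1, and there is no ∂_3, so H_2 = Z.

(K is a triangulation of the 2-sphere S^2.)

H_0 ≅ Z,  H_1 = 0,  H_2 ≅ Z.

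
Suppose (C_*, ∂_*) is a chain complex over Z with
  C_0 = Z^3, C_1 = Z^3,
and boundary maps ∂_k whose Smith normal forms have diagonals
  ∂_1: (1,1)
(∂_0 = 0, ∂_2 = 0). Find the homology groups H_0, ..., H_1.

H_0 = Z,  H_1 = Z.

H_0: b_0 = 3 − 0 − 2 = 1; torsion from ∂_1 factors > 1: none. So H_0 = Z.
H_1: b_1 = 3 − 2 − 0 = 1; torsion from ∂_2 factors > 1: none. So H_1 = Z.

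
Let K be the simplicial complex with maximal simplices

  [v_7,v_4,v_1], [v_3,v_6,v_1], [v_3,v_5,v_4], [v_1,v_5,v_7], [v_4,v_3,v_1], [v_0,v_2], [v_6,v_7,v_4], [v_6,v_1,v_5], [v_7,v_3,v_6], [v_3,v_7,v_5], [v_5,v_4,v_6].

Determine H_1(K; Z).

H_1 ≅ Z/2.

We work with the vertex ordering v_0 < v_1 < v_2 < v_3 < v_4 < v_5 < v_6 < v_7. The simplices of K, each written with vertices in increasing order, are:

  0-simplices (8): [v_0], [v_1], [v_2], [v_3], [v_4], [v_5], [v_6], [v_7]
  1-simplices (16): (16 of them)
  2-simplices (10): [v_1,v_3,v_4], [v_1,v_3,v_6], [v_1,v_4,v_7], [v_1,v_5,v_6], [v_1,v_5,v_7], [v_3,v_4,v_5], [v_3,v_5,v_7], [v_3,v_6,v_7], [v_4,v_5,v_6], [v_4,v_6,v_7]

Hence C_0 ≅ Z^8, C_1 ≅ Z^16, C_2 ≅ Z^10.

The boundary map ∂_1: C_1 → C_0 sends each edge [p,q] (with p < q) to q − p. For instance
  ∂[v_0,v_2] = [v_2] − [v_0].
The resulting 8×16 matrix has rank 6, and its Smith normal form has invariant factors (1,1,1,1,1,1).

The boundary map ∂_2: C_2 → C_1 sends each 2-simplex [p,q,r] to [q,r] − [p,r] + [p,q]. For instance
  ∂[v_3,v_6,v_7] = [v_6,v_7] − [v_3,v_7] + [v_3,v_6],
  ∂[v_3,v_4,v_5] = [v_4,v_5] − [v_3,v_5] + [v_3,v_4].
As a 16×10 matrix over Z this has rank 10, with invariant factors (1,1,1,1,1,1,1,1,1,2).

Reading off H_k = ker ∂_k / im ∂_{k+1}:

  H_1: rank ker ∂_1 − rank ∂_2 = (16 − 6) − 10 = 0, and ∂_2 has invariant factor 2 > 1, so H_1 ≅ Z/2.

(K is a triangulation of the disjoint union of the real projective plane RP^2 and the 1-simplex.)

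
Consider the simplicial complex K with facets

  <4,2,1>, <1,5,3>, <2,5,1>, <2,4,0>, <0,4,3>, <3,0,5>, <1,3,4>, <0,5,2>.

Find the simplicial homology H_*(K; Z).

H_0 = Z,  H_1 = 0,  H_2 = Z.

K has 6 vertices, 12 edges, 8 triangles.
rank ∂_0 = 0, rank ∂_1 = 5 ⇒ b_0 = 6 − 0 − 5 = 1; all invariant factors of ∂_1 are 1 so no torsion. So H_0 = Z.
rank ∂_1 = 5, rank ∂_2 = 7 ⇒ b_1 = 12 − 5 − 7 = 0; all invariant factors of ∂_2 are 1 so no torsion. So H_1 = 0.
rank ∂_2 = 7, rank ∂_3 = 0 ⇒ b_2 = 8 − 7 − 0 = 1. So H_2 = Z.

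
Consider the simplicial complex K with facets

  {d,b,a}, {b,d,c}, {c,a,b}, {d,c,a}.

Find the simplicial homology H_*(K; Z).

Fix the vertex order a < b < c < d and write every simplex with vertices in increasing order. Then dim K = 2 and the simplices of K are:

  0-simplices (4): a, b, c, d
  1-simplices (6): ab, ac, ad, bc, bd, cd
  2-simplices (4): abc, abd, acd, bcd

giving chain groups C_0 ≅ Z^4, C_1 ≅ Z^6, C_2 ≅ Z^4.

The boundary map ∂_1: C_1 → C_0 is given by ∂[p,q] = [q] − [p].
The 4×6 boundary matrix has rank 3 and Smith normal form diag(1,1,1).

Boundary ∂_2: C_2 → C_1 acts by ∂[p,q,r] = [q,r] − [p,r] + [p,q]. For instance
  ∂acd = cd − ad + ac,
  ∂abc = bc − ac + ab.
This gives a 6×4 integer matrix of rank 3; reducing to Smith normal form yields diagonal entries (1,1,1).

From H_k ≅ ker(∂_k) / im(∂_{k+1}) we obtain:

  H_0: rank C_0 − rank ∂_1 = 4 − 3 = 1, and the invariant factors of ∂_1 are all 1, so H_0 = Z.
  H_1: rank ker ∂_1 − rank ∂_2 = (6 − 3) − 3 = 0, and the invariant factors of ∂_2 are all 1, so H_1 = 0.
  H_2: rank ker ∂_2 − rank ∂_3 = (4 − 3) − 0 = 1, and there is no ∂_3, so H_2 = Z.

H_0 = Z,  H_1 = 0,  H_2 = Z.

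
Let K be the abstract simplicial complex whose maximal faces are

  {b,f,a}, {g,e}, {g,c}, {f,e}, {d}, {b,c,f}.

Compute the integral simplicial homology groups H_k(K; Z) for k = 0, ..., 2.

H_0 = Z^2,  H_1 = Z,  H_2 = 0.

Take the total order a < b < c < d < e < f < g on the vertex set. Then K (dimension 2) consists of the simplices:

  0-simplices (7): a, b, c, d, e, f, g
  1-simplices (8): ab, af, bc, bf, cf, cg, ef, eg
  2-simplices (2): abf, bcf

Hence C_0 ≅ Z^7, C_1 ≅ Z^8, C_2 ≅ Z^2.

Boundary ∂_1: C_1 → C_0 sends each edge [p,q] (with p < q) to q − p. For instance
  ∂af = f − a.
The resulting 7×8 matrix has rank 5, and its Smith normal form has invariant factors (1,1,1,1,1).

The boundary map ∂_2: C_2 → C_1 sends each 2-simplex [p,q,r] to [q,r] − [p,r] + [p,q]. For instance
  ∂bcf = cf − bf + bc,
  ∂abf = bf − af + ab.
The 8×2 boundary matrix has rank 2 and Smith normal form diag(1,1).

Reading off H_k = ker ∂_k / im ∂_{k+1}:

  H_0: rank C_0 − rank ∂_1 = 7 − 5 = 2, and the invariant factors of ∂_1 are all 1, so H_0 ≅ Z^2.
  H_1: rank ker ∂_1 − rank ∂_2 = (8 − 5) − 2 = 1, and the invariant factors of ∂_2 are all 1, so H_1 ≅ Z.
  H_2: rank ker ∂_2 − rank ∂_3 = (2 − 2) − 0 = 0, and there is no ∂_3, so H_2 ≅ 0.

As a check, the Euler characteristic is 7 − 8 + 2 = 1, which agrees with 2 − 1 + 0 = 1.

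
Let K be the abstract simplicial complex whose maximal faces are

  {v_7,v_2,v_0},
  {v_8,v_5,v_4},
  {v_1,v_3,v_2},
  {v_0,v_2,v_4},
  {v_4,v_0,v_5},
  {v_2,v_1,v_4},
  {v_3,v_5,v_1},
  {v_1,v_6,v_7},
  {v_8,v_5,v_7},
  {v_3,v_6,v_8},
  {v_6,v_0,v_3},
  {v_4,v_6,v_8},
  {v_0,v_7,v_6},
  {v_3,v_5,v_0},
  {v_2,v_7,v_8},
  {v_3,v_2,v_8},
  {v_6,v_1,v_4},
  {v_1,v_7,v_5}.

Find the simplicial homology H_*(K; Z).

H_0 ≅ Z,  H_1 ≅ Z^2,  H_2 ≅ Z.

Take the total order v_0 < v_1 < v_2 < v_3 < v_4 < v_5 < v_6 < v_7 < v_8 on the vertex set. Then K (dimension 2) consists of the simplices:

  0-simplices (9): [v_0], [v_1], [v_2], [v_3], [v_4], [v_5], [v_6], [v_7], [v_8]
  1-simplices (27): (27 of them)
  2-simplices (18): (18 of them)

Hence C_0 ≅ Z^9, C_1 ≅ Z^27, C_2 ≅ Z^18.

∂_1: C_1 → C_0 sends each edge [p,q] (with p < q) to q − p. For instance
  ∂[v_7,v_8] = [v_8] − [v_7].
As a 9×27 matrix over Z this has rank 8, with invariant factors (1,1,1,1,1,1,1,1).

The boundary map ∂_2: C_2 → C_1 maps a triangle to the signed sum of its edges. For instance
  ∂[v_4,v_5,v_8] = [v_5,v_8] − [v_4,v_8] + [v_4,v_5],
  ∂[v_2,v_3,v_8] = [v_3,v_8] − [v_2,v_8] + [v_2,v_3].
The resulting 27×18 matrix has rank 17, and its Smith normal form has invariant factors (1,1,1,1,1,1,1,1,1,1,1,1,1,1,1,1,1).

Reading off H_k = ker ∂_k / im ∂_{k+1}:

  H_0: rank C_0 − rank ∂_1 = 9 − 8 = 1, and the invariant factors of ∂_1 are all 1, so H_0 ≅ Z.
  H_1: rank ker ∂_1 − rank ∂_2 = (27 − 8) − 17 = 2, and the invariant factors of ∂_2 are all 1, so H_1 ≅ Z^2.
  H_2: rank ker ∂_2 − rank ∂_3 = (18 − 17) − 0 = 1, and there is no ∂_3, so H_2 ≅ Z.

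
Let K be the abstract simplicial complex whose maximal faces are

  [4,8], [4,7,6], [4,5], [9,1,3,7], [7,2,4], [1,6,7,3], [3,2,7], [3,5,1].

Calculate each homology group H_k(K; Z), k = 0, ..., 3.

Fix the vertex order 1 < 2 < 3 < 4 < 5 < 6 < 7 < 8 < 9 and write every simplex with vertices in increasing order. Then dim K = 3 and the simplices of K are:

  0-simplices (9): [1], [2], [3], [4], [5], [6], [7], [8], [9]
  1-simplices (18): [1,3], [1,5], [1,6], [1,7], [1,9], [2,3], [2,4], [2,7], [3,5], [3,6], [3,7], [3,9], [4,5], [4,6], [4,7], [4,8], [6,7], [7,9]
  2-simplices (11): [1,3,5], [1,3,6], [1,3,7], [1,3,9], [1,6,7], [1,7,9], [2,3,7], [2,4,7], [3,6,7], [3,7,9], [4,6,7]
  3-simplices (2): [1,3,6,7], [1,3,7,9]

Hence C_0 ≅ Z^9, C_1 ≅ Z^18, C_2 ≅ Z^11, C_3 ≅ Z^2.

∂_1: C_1 → C_0 is given by ∂[p,q] = [q] − [p]. For instance
  ∂[3,7] = [7] − [3].
The resulting 9×18 matrix has rank 8, and its Smith normal form has invariant factors (1,1,1,1,1,1,1,1).

∂_2: C_2 → C_1 sends each 2-simplex [p,q,r] to [q,r] − [p,r] + [p,q]. For instance
  ∂[1,3,5] = [3,5] − [1,5] + [1,3],
  ∂[2,4,7] = [4,7] − [2,7] + [2,4].
The resulting 18×11 matrix has rank 9, and its Smith normal form has invariant factors (1,1,1,1,1,1,1,1,1).

∂_3: C_3 → C_2 sends each 3-simplex σ to the alternating sum Σ_i (−1)^i (σ with its i-th vertex removed). For instance
  ∂[1,3,6,7] = [3,6,7] − [1,6,7] + [1,3,7] − [1,3,6],
  ∂[1,3,7,9] = [3,7,9] − [1,7,9] + [1,3,9] − [1,3,7].
As a 11×2 matrix over Z this has rank 2, with invariant factors (1,1).

Now H_k = ker ∂_k / im ∂_{k+1}, so:

  H_0: rank C_0 − rank ∂_1 = 9 − 8 = 1, and the invariant factors of ∂_1 are all 1, so H_0 = Z.
  H_1: rank ker ∂_1 − rank ∂_2 = (18 − 8) − 9 = 1, and the invariant factors of ∂_2 are all 1, so H_1 = Z.
  H_2: rank ker ∂_2 − rank ∂_3 = (11 − 9) − 2 = 0, and the invariant factors of ∂_3 are all 1, so H_2 = 0.
  H_3: rank ker ∂_3 − rank ∂_4 = (2 − 2) − 0 = 0, and there is no ∂_4, so H_3 = 0.

H_0 ≅ Z,  H_1 ≅ Z,  H_2 = 0,  H_3 = 0.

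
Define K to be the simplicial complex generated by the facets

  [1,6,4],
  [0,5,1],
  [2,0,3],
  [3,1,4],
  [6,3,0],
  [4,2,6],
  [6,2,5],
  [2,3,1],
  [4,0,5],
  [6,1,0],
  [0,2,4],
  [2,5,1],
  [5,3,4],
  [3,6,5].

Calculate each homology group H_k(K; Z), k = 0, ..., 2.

Take the total order 0 < 1 < 2 < 3 < 4 < 5 < 6 on the vertex set. Then K (dimension 2) consists of the simplices:

  0-simplices (7): [0], [1], [2], [3], [4], [5], [6]
  1-simplices (21): [0,1], [0,2], [0,3], [0,4], [0,5], [0,6], [1,2], [1,3], [1,4], [1,5], [1,6], [2,3], [2,4], [2,5], [2,6], [3,4], [3,5], [3,6], [4,5], [4,6], [5,6]
  2-simplices (14): [0,1,5], [0,1,6], [0,2,3], [0,2,4], [0,3,6], [0,4,5], [1,2,3], [1,2,5], [1,3,4], [1,4,6], [2,4,6], [2,5,6], [3,4,5], [3,5,6]

so the chain groups are C_0 ≅ Z^7, C_1 ≅ Z^21, C_2 ≅ Z^14.

∂_1: C_1 → C_0 sends each edge [p,q] (with p < q) to q − p. For instance
  ∂[0,1] = [1] − [0].
The 7×21 boundary matrix has rank 6 and Smith normal form diag(1,1,1,1,1,1).

The boundary map ∂_2: C_2 → C_1 sends each 2-simplex [p,q,r] to [q,r] − [p,r] + [p,q]. For instance
  ∂[3,5,6] = [5,6] − [3,6] + [3,5],
  ∂[0,3,6] = [3,6] − [0,6] + [0,3].
As a 21×14 matrix over Z this has rank 13, with invariant factors (1,1,1,1,1,1,1,1,1,1,1,1,1).

Reading off H_k = ker ∂_k / im ∂_{k+1}:

  H_0: rank C_0 − rank ∂_1 = 7 − 6 = 1, and the invariant factors of ∂_1 are all 1, so H_0 = Z.
  H_1: rank ker ∂_1 − rank ∂_2 = (21 − 6) − 13 = 2, and the invariant factors of ∂_2 are all 1, so H_1 = Z^2.
  H_2: rank ker ∂_2 − rank ∂_3 = (14 − 13) − 0 = 1, and there is no ∂_3, so H_2 = Z.

H_0 = Z,  H_1 = Z^2,  H_2 = Z.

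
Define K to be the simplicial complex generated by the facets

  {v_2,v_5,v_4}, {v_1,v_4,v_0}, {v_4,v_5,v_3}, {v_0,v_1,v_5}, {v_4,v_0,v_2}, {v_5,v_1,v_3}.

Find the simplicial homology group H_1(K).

Take the total order v_0 < v_1 < v_2 < v_3 < v_4 < v_5 on the vertex set. Then K (dimension 2) consists of the simplices:

  0-simplices (6): [v_0], [v_1], [v_2], [v_3], [v_4], [v_5]
  1-simplices (12): [v_0,v_1], [v_0,v_2], [v_0,v_4], [v_0,v_5], [v_1,v_3], [v_1,v_4], [v_1,v_5], [v_2,v_4], [v_2,v_5], [v_3,v_4], [v_3,v_5], [v_4,v_5]
  2-simplices (6): [v_0,v_1,v_4], [v_0,v_1,v_5], [v_0,v_2,v_4], [v_1,v_3,v_5], [v_2,v_4,v_5], [v_3,v_4,v_5]

so the chain groups are C_0 ≅ Z^6, C_1 ≅ Z^12, C_2 ≅ Z^6.

Boundary ∂_1: C_1 → C_0 sends each edge [p,q] (with p < q) to q − p. For instance
  ∂[v_0,v_2] = [v_2] − [v_0].
This gives a 6×12 integer matrix of rank 5; reducing to Smith normal form yields diagonal entries (1,1,1,1,1).

The boundary map ∂_2: C_2 → C_1 maps a triangle to the signed sum of its edges. For instance
  ∂[v_3,v_4,v_5] = [v_4,v_5] − [v_3,v_5] + [v_3,v_4],
  ∂[v_0,v_1,v_4] = [v_1,v_4] − [v_0,v_4] + [v_0,v_1].
The 12×6 boundary matrix has rank 6 and Smith normal form diag(1,1,1,1,1,1).

Computing H_k = (kernel of ∂_k) / (image of ∂_{k+1}):

  H_1: rank ker ∂_1 − rank ∂_2 = (12 − 5) − 6 = 1, and the invariant factors of ∂_2 are all 1, so H_1 ≅ Z.

H_1 = Z.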